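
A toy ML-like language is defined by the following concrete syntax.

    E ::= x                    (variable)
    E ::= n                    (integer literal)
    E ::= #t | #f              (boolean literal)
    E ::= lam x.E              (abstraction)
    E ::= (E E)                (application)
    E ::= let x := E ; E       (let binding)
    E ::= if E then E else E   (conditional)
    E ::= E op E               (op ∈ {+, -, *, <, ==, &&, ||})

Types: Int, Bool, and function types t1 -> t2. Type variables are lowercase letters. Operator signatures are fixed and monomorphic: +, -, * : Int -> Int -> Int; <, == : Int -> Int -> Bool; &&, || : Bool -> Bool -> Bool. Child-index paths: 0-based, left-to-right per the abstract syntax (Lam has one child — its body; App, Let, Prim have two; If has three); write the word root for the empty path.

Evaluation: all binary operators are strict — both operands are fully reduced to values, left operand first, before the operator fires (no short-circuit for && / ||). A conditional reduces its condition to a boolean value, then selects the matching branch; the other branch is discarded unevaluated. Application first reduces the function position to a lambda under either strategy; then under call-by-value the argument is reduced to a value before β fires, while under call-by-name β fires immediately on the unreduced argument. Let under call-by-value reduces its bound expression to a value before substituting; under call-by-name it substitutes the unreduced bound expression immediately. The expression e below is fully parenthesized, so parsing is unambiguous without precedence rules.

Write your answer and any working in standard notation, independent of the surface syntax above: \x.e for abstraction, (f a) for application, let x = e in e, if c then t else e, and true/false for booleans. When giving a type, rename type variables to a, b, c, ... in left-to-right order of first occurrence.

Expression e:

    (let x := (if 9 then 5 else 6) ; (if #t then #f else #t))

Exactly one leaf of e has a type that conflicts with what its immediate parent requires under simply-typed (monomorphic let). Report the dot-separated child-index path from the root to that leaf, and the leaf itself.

Derivation:
  unify Int ~ Bool
  FAIL: mismatch Int ~ Bool

Answer: 0.0 : 9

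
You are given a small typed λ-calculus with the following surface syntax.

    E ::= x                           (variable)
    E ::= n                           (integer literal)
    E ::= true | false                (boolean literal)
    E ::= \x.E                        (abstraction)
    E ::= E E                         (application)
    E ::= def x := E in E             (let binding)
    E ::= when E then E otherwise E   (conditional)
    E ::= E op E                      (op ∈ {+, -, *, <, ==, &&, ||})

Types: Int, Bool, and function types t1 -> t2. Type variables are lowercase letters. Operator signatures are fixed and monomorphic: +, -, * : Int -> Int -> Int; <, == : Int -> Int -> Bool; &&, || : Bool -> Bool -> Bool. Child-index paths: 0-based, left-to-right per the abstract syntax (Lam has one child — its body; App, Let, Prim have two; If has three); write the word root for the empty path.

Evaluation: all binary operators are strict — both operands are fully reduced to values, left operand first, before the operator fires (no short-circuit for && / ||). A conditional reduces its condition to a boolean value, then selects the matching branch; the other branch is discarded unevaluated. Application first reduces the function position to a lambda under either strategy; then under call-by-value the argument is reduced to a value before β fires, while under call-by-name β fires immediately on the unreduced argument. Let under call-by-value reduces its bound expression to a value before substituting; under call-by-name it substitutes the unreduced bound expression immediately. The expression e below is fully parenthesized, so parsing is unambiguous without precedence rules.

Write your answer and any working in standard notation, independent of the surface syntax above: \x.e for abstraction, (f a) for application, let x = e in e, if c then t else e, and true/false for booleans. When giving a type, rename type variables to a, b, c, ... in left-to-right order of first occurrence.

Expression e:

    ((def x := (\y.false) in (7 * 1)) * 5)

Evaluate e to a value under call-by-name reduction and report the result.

Derivation:
step 0: ((let x = (\y.false) in (7 * 1)) * 5)
step 1: [let@0] ((7 * 1) * 5)
step 2: [delta@0] (7 * 5)
step 3: [delta@root] 35

Answer: 35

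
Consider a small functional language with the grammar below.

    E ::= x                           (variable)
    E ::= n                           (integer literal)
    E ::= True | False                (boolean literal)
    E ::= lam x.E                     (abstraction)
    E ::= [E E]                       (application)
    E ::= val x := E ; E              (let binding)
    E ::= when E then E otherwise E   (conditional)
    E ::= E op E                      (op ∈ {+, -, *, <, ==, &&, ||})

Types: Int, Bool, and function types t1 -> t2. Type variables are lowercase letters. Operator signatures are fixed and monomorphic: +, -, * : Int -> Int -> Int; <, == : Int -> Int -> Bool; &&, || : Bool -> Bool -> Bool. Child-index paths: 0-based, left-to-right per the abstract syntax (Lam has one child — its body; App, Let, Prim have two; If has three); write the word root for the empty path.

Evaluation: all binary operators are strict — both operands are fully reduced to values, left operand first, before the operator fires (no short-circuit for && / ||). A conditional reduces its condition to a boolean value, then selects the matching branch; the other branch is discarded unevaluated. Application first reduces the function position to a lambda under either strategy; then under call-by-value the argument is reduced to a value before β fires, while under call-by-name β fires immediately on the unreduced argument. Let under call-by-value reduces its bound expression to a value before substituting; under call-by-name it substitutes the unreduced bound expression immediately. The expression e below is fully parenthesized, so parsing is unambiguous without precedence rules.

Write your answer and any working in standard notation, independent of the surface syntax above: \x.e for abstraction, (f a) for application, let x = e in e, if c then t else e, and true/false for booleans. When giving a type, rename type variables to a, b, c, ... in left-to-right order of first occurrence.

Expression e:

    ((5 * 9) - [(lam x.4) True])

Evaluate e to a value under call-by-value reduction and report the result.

Answer: 41

Derivation:
step 0: ((5 * 9) - ((\x.4) true))
step 1: [delta@0] (45 - ((\x.4) true))
step 2: [beta@1] (45 - 4)
step 3: [delta@root] 41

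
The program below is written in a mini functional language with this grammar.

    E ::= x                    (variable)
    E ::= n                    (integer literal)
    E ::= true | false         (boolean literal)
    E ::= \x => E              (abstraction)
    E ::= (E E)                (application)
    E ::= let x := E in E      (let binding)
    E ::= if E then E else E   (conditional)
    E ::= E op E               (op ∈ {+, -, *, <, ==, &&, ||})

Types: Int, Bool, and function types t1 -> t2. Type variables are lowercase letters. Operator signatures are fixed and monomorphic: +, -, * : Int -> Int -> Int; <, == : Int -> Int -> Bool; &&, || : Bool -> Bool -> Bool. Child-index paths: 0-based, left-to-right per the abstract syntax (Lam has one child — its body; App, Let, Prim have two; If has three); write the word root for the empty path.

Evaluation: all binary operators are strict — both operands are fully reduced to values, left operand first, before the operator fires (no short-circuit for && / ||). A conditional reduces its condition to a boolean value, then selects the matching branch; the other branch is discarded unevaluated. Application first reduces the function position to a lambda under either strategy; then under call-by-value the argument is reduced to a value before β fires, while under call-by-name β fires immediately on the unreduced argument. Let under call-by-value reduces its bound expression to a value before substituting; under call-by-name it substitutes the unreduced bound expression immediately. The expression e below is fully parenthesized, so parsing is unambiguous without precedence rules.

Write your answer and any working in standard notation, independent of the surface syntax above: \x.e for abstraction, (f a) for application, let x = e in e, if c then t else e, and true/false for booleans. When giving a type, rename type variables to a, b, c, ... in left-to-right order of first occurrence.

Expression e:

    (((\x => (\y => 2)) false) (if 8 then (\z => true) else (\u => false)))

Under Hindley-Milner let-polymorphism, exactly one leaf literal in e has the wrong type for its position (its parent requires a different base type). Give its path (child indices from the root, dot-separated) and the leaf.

Derivation:
\y._ : b -> Int
\x._ : a -> b -> Int
  unify a -> b -> Int ~ Bool -> c
  unify a ~ Bool
  unify b -> Int ~ c
_ _ : b -> Int
  unify Int ~ Bool
  FAIL: mismatch Int ~ Bool

Answer: 1.0 : 8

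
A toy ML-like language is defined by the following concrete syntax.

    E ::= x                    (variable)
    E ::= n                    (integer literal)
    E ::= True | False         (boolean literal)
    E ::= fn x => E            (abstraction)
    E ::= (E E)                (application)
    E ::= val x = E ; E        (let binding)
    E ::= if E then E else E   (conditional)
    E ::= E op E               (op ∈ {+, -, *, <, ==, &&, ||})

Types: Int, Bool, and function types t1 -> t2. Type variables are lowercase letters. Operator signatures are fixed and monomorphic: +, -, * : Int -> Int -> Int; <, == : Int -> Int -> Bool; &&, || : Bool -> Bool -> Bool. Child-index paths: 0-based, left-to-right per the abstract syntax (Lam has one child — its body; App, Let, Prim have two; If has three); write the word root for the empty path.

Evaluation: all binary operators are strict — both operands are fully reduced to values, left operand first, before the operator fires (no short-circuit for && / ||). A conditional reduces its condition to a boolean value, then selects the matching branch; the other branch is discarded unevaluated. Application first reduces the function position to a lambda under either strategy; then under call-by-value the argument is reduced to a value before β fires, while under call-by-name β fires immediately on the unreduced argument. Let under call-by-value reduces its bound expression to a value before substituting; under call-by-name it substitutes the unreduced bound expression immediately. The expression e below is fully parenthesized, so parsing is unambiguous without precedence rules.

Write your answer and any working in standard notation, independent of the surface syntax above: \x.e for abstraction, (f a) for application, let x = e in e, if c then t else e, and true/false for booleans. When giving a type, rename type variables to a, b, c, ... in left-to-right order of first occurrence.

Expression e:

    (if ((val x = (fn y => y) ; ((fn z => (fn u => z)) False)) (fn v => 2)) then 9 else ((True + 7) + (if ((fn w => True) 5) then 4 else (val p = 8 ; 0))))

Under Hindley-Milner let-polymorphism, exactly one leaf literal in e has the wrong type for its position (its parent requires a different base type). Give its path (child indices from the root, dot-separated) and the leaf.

Answer: 2.0.0 : true

Trace:
y : a
\y._ : a -> a
let x : forall. a -> a
z : b
\u._ : c -> b
\z._ : b -> c -> b
  unify b -> c -> b ~ Bool -> d
  unify b ~ Bool
  unify c -> Bool ~ d
_ _ : c -> Bool
\v._ : e -> Int
  unify c -> Bool ~ (e -> Int) -> f
  unify c ~ e -> Int
  unify Bool ~ f
_ _ : Bool
  unify Bool ~ Bool
  unify Bool ~ Int
  FAIL: mismatch Bool ~ Int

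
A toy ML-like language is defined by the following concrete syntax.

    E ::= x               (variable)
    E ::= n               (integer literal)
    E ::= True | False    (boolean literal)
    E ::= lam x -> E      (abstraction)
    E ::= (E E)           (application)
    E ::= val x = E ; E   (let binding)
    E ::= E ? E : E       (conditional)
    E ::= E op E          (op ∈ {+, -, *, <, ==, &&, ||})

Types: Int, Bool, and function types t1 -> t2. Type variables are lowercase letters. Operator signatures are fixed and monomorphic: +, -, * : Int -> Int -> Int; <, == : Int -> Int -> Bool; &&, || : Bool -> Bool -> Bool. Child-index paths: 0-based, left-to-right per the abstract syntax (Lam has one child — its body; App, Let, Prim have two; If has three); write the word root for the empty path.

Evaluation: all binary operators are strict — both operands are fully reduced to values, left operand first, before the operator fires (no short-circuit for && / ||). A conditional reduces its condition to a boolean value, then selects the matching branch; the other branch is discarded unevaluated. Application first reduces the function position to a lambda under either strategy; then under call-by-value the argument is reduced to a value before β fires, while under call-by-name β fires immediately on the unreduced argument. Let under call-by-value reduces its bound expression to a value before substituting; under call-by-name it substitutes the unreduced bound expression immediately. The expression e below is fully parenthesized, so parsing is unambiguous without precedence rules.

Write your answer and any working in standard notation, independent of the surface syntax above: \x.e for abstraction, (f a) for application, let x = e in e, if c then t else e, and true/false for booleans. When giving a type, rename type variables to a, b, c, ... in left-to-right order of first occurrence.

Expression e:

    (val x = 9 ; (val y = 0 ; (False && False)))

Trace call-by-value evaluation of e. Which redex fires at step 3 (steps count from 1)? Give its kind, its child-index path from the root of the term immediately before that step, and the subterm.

Answer: delta at root : (false && false)

Trace:
step 0: (let x = 9 in (let y = 0 in (false && false)))
step 1: [let@root] (let y = 0 in (false && false))
step 2: [let@root] (false && false)
step 3: [delta@root] false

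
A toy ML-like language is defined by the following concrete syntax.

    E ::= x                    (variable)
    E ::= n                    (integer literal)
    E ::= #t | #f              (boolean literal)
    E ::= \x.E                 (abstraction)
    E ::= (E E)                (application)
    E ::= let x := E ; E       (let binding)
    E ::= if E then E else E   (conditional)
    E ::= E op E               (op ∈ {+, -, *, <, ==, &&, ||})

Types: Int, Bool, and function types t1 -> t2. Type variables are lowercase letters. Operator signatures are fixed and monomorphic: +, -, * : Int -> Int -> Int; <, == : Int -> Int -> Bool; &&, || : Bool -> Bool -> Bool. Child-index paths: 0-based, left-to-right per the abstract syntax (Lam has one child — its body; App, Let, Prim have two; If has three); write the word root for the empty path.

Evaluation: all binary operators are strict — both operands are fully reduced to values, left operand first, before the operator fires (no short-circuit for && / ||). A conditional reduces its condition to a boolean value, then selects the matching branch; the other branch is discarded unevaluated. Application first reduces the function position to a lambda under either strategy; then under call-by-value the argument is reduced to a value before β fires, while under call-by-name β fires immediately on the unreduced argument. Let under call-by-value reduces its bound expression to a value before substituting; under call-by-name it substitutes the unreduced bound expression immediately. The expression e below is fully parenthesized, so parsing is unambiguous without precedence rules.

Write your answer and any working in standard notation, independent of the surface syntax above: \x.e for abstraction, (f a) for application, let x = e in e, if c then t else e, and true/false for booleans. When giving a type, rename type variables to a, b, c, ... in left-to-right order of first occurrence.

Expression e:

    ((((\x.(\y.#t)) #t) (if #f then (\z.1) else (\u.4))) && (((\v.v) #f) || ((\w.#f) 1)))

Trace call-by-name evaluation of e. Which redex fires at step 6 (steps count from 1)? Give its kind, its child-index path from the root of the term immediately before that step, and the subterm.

Derivation:
step 0: ((((\x.(\y.true)) true) (if false then (\z.1) else (\u.4))) && (((\v.v) false) || ((\w.false) 1)))
step 1: [beta@0.0] (((\y.true) (if false then (\z.1) else (\u.4))) && (((\v.v) false) || ((\w.false) 1)))
step 2: [beta@0] (true && (((\v.v) false) || ((\w.false) 1)))
step 3: [beta@1.0] (true && (false || ((\w.false) 1)))
step 4: [beta@1.1] (true && (false || false))
step 5: [delta@1] (true && false)
step 6: [delta@root] false

Answer: delta at root : (true && false)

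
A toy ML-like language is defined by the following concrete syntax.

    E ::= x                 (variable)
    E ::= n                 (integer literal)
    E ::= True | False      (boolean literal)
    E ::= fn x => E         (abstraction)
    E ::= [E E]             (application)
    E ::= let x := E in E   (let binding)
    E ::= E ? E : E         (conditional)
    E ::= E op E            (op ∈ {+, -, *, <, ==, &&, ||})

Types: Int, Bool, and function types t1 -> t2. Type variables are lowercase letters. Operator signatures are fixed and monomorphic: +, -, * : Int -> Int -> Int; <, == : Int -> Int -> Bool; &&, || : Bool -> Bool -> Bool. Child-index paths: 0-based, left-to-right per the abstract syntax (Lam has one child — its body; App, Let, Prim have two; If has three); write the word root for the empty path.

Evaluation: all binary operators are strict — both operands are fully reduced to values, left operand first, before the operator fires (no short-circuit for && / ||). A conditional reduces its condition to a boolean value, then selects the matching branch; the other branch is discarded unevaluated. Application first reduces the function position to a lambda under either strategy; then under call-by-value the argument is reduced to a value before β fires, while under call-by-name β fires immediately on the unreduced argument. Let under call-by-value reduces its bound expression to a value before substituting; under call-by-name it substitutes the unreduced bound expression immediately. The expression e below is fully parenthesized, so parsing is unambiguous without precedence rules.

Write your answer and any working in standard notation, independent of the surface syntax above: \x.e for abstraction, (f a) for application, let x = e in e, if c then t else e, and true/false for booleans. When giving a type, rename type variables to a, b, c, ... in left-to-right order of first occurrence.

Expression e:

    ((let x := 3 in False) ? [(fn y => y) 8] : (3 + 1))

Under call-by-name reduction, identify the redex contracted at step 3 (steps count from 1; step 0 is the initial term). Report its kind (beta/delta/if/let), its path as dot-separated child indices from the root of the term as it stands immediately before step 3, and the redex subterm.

Answer: delta at root : (3 + 1)

Working:
step 0: (if (let x = 3 in false) then ((\y.y) 8) else (3 + 1))
step 1: [let@0] (if false then ((\y.y) 8) else (3 + 1))
step 2: [if@root] (3 + 1)
step 3: [delta@root] 4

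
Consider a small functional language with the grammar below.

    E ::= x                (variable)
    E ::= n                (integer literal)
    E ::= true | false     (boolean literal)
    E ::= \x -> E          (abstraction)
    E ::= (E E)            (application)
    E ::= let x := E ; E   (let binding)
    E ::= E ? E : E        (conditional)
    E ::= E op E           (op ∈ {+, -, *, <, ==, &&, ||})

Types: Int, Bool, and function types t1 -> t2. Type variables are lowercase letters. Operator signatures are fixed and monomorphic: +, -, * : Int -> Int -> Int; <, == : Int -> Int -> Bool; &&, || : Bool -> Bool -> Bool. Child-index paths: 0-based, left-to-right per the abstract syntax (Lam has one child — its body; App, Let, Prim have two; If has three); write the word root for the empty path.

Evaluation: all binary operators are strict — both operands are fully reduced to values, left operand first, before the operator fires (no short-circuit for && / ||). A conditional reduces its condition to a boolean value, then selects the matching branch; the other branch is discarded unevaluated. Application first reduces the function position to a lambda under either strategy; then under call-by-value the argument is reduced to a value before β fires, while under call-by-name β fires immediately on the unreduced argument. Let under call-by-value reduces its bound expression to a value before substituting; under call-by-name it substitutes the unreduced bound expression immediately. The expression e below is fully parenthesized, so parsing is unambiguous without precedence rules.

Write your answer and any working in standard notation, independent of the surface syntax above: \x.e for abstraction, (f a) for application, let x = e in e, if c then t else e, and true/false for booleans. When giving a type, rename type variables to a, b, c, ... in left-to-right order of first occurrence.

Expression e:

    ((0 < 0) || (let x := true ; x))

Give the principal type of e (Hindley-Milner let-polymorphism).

Answer: Bool

Trace:
  unify Int ~ Int
  unify Int ~ Int
  unify Bool ~ Bool
let x : Bool
x : Bool
  unify Bool ~ Bool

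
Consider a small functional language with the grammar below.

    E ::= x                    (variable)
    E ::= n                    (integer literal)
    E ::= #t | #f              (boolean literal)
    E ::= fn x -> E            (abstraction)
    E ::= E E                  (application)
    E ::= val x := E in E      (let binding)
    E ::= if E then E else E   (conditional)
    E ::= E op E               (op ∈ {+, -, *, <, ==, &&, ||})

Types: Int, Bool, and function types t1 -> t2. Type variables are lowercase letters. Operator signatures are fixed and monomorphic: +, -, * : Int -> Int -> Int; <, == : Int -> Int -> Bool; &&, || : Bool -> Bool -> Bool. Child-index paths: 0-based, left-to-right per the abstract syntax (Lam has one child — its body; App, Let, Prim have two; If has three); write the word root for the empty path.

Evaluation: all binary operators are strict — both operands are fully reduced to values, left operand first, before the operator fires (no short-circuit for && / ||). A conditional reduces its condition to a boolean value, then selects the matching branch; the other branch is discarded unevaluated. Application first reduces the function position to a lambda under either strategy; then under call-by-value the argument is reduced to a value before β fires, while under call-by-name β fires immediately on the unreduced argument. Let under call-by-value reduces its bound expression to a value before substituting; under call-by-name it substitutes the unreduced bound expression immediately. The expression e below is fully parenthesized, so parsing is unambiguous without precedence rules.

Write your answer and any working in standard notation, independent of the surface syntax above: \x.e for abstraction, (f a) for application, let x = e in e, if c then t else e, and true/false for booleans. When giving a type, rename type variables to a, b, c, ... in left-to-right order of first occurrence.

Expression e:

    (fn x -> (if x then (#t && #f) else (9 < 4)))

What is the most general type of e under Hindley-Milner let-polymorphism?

Trace:
x : a
  unify a ~ Bool
  unify Bool ~ Bool
  unify Bool ~ Bool
  unify Int ~ Int
  unify Int ~ Int
  unify Bool ~ Bool
\x._ : Bool -> Bool

Answer: Bool -> Bool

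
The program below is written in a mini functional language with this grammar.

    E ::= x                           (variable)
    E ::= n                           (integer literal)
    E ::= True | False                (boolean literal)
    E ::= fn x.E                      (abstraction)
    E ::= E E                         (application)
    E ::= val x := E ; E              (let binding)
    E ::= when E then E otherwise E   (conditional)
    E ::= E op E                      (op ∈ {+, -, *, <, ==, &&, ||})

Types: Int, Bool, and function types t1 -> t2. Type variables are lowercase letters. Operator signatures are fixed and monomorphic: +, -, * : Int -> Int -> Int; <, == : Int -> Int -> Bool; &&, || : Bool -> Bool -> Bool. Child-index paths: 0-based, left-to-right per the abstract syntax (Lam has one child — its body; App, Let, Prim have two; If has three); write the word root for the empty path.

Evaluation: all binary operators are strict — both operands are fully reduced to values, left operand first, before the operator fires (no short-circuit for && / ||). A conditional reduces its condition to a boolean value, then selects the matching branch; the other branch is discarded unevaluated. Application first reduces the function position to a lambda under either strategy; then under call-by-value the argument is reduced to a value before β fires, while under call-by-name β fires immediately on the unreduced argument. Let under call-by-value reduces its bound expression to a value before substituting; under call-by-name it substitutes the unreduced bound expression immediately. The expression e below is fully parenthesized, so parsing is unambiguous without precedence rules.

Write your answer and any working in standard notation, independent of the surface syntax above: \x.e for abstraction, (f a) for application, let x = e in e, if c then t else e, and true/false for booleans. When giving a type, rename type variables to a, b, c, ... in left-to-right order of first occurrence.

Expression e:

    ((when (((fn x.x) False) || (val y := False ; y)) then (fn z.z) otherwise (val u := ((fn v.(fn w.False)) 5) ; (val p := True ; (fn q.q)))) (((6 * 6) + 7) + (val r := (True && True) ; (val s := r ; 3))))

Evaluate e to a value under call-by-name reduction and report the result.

Working:
step 0: ((if (((\x.x) false) || (let y = false in y)) then (\z.z) else (let u = ((\v.(\w.false)) 5) in (let p = true in (\q.q)))) (((6 * 6) + 7) + (let r = (true && true) in (let s = r in 3))))
step 1: [beta@0.0.0] ((if (false || (let y = false in y)) then (\z.z) else (let u = ((\v.(\w.false)) 5) in (let p = true in (\q.q)))) (((6 * 6) + 7) + (let r = (true && true) in (let s = r in 3))))
step 2: [let@0.0.1] ((if (false || false) then (\z.z) else (let u = ((\v.(\w.false)) 5) in (let p = true in (\q.q)))) (((6 * 6) + 7) + (let r = (true && true) in (let s = r in 3))))
step 3: [delta@0.0] ((if false then (\z.z) else (let u = ((\v.(\w.false)) 5) in (let p = true in (\q.q)))) (((6 * 6) + 7) + (let r = (true && true) in (let s = r in 3))))
step 4: [if@0] ((let u = ((\v.(\w.false)) 5) in (let p = true in (\q.q))) (((6 * 6) + 7) + (let r = (true && true) in (let s = r in 3))))
step 5: [let@0] ((let p = true in (\q.q)) (((6 * 6) + 7) + (let r = (true && true) in (let s = r in 3))))
step 6: [let@0] ((\q.q) (((6 * 6) + 7) + (let r = (true && true) in (let s = r in 3))))
step 7: [beta@root] (((6 * 6) + 7) + (let r = (true && true) in (let s = r in 3)))
step 8: [delta@0.0] ((36 + 7) + (let r = (true && true) in (let s = r in 3)))
step 9: [delta@0] (43 + (let r = (true && true) in (let s = r in 3)))
step 10: [let@1] (43 + (let s = (true && true) in 3))
step 11: [let@1] (43 + 3)
step 12: [delta@root] 46

Answer: 46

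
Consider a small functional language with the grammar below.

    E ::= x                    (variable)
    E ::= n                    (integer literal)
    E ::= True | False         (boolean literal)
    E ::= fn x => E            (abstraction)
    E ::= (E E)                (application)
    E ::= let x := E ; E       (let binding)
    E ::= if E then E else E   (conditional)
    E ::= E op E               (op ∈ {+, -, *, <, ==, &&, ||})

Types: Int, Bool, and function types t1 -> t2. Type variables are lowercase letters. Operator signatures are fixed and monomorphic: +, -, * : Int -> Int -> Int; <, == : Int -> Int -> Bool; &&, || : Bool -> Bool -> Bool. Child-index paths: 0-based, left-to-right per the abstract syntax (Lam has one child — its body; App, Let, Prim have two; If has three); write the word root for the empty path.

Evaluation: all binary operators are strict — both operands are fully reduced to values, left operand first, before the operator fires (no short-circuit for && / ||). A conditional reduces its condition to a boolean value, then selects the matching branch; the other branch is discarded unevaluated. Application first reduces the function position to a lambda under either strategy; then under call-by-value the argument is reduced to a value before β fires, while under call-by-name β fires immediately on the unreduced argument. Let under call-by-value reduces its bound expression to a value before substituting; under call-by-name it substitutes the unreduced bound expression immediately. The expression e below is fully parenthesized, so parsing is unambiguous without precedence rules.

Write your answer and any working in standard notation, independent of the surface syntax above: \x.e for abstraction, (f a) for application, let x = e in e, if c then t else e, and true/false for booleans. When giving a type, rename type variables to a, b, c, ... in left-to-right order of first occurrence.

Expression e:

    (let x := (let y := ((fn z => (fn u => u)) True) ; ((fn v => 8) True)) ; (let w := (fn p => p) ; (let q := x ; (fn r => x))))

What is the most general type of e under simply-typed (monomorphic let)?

Trace:
u : b
\u._ : b -> b
\z._ : a -> b -> b
  unify a -> b -> b ~ Bool -> c
  unify a ~ Bool
  unify b -> b ~ c
_ _ : b -> b
let y : b -> b
\v._ : d -> Int
  unify d -> Int ~ Bool -> e
  unify d ~ Bool
  unify Int ~ e
_ _ : Int
let x : Int
p : f
\p._ : f -> f
let w : f -> f
x : Int
let q : Int
x : Int
\r._ : g -> Int

Answer: a -> Int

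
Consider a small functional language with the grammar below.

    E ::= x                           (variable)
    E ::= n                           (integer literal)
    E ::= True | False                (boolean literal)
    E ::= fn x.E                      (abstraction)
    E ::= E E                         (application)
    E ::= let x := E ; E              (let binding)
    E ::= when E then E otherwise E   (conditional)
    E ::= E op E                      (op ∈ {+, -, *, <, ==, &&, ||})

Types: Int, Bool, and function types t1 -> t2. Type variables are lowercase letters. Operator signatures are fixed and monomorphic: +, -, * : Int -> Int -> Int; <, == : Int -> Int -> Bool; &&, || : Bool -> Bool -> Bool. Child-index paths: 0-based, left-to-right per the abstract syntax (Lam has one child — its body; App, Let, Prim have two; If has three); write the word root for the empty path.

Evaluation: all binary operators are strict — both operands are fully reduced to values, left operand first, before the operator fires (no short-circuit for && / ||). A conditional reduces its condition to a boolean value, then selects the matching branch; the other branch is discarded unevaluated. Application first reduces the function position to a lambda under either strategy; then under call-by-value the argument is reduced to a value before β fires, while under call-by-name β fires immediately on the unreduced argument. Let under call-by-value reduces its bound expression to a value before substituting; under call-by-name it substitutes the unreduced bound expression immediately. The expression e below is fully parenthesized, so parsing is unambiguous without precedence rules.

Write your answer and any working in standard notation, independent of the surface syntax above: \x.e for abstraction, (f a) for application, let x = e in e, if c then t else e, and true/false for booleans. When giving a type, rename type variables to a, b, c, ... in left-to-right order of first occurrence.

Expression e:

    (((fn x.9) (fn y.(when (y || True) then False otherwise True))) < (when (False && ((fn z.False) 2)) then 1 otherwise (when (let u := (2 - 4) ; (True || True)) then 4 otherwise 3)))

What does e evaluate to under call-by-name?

Answer: false

Trace:
step 0: (((\x.9) (\y.(if (y || true) then false else true))) < (if (false && ((\z.false) 2)) then 1 else (if (let u = (2 - 4) in (true || true)) then 4 else 3)))
step 1: [beta@0] (9 < (if (false && ((\z.false) 2)) then 1 else (if (let u = (2 - 4) in (true || true)) then 4 else 3)))
step 2: [beta@1.0.1] (9 < (if (false && false) then 1 else (if (let u = (2 - 4) in (true || true)) then 4 else 3)))
step 3: [delta@1.0] (9 < (if false then 1 else (if (let u = (2 - 4) in (true || true)) then 4 else 3)))
step 4: [if@1] (9 < (if (let u = (2 - 4) in (true || true)) then 4 else 3))
step 5: [let@1.0] (9 < (if (true || true) then 4 else 3))
step 6: [delta@1.0] (9 < (if true then 4 else 3))
step 7: [if@1] (9 < 4)
step 8: [delta@root] false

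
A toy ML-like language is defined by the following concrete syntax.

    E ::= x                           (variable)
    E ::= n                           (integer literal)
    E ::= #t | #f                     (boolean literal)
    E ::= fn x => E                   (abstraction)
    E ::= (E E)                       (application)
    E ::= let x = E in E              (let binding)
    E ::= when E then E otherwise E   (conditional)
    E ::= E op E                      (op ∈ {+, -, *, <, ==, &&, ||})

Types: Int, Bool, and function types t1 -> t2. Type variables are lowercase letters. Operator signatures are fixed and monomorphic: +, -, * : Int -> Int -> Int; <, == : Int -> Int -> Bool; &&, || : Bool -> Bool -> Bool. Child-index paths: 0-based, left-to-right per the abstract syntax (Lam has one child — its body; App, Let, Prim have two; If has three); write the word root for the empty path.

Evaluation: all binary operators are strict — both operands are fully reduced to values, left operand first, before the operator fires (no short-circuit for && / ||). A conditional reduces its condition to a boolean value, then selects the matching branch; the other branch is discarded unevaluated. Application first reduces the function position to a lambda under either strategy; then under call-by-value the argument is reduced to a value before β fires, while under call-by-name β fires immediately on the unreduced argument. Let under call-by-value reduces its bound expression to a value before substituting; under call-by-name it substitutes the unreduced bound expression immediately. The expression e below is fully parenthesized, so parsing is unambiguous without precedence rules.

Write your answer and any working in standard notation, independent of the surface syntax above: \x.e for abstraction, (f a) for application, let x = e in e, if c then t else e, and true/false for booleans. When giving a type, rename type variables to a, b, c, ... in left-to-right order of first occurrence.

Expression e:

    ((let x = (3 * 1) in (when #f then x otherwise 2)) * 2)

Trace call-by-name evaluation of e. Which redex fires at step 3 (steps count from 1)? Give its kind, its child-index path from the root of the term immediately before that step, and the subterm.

Answer: delta at root : (2 * 2)

Trace:
step 0: ((let x = (3 * 1) in (if false then x else 2)) * 2)
step 1: [let@0] ((if false then (3 * 1) else 2) * 2)
step 2: [if@0] (2 * 2)
step 3: [delta@root] 4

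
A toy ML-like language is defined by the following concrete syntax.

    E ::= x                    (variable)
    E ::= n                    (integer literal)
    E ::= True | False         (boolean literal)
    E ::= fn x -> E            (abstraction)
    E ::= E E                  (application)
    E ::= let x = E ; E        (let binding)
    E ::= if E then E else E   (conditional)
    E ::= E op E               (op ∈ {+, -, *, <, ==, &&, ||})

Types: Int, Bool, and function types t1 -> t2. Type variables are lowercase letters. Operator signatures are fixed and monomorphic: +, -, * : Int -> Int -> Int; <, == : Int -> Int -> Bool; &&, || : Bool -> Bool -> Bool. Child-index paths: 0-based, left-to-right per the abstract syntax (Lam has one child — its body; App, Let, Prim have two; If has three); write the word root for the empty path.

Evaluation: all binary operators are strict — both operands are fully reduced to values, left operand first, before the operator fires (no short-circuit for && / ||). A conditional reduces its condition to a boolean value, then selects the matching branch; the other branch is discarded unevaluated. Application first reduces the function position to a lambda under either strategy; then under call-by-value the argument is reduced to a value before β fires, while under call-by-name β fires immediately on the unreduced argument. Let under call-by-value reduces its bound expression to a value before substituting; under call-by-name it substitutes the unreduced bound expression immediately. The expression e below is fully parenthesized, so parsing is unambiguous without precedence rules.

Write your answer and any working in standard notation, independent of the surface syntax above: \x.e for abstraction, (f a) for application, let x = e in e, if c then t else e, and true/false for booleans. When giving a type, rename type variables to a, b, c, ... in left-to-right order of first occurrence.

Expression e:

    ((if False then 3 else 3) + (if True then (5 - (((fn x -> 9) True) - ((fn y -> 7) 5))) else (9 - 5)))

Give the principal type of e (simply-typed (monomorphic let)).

Working:
  unify Bool ~ Bool
  unify Int ~ Int
  unify Int ~ Int
  unify Bool ~ Bool
  unify Int ~ Int
\x._ : a -> Int
  unify a -> Int ~ Bool -> b
  unify a ~ Bool
  unify Int ~ b
_ _ : Int
  unify Int ~ Int
\y._ : c -> Int
  unify c -> Int ~ Int -> d
  unify c ~ Int
  unify Int ~ d
_ _ : Int
  unify Int ~ Int
  unify Int ~ Int
  unify Int ~ Int
  unify Int ~ Int
  unify Int ~ Int
  unify Int ~ Int

Answer: Int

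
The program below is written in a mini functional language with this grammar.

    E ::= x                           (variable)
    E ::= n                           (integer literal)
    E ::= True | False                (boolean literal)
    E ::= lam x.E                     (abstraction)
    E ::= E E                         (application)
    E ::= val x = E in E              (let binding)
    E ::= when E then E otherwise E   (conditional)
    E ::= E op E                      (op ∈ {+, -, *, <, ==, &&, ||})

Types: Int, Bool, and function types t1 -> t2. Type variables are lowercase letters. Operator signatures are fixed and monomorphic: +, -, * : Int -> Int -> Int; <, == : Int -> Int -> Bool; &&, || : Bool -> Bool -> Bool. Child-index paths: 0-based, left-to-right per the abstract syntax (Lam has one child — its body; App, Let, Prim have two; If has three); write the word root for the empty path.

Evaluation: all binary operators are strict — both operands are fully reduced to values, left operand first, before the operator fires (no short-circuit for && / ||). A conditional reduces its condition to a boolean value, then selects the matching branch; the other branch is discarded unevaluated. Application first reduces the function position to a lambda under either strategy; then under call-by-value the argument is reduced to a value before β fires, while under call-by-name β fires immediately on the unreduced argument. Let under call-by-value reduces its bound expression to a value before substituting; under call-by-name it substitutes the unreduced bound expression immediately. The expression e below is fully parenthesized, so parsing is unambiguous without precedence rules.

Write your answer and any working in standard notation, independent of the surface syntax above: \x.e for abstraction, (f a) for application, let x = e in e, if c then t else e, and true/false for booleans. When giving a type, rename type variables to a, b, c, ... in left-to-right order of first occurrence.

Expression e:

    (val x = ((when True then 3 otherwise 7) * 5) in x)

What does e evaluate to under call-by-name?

Derivation:
step 0: (let x = ((if true then 3 else 7) * 5) in x)
step 1: [let@root] ((if true then 3 else 7) * 5)
step 2: [if@0] (3 * 5)
step 3: [delta@root] 15

Answer: 15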